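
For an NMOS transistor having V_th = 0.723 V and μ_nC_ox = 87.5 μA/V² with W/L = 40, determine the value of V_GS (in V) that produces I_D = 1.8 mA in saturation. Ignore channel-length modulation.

V_GS = 1.74 V

k_n = μ_nC_ox · (W/L) = 3.5 mA/V².
In saturation I_D = ½ k_n (V_GS − V_th)², so V_GS − V_th = √(2 I_D / k_n) = √(2 × 1.8 / 3.5) = 1.01 V.
V_GS = 0.723 + 1.01 = 1.74 V.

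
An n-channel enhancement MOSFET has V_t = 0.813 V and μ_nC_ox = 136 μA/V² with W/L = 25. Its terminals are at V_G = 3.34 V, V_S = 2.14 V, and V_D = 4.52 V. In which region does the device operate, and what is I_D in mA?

Saturation; I_D = 0.255 mA

V_GS = V_G − V_S = 3.34 − 2.14 = 1.2 V; V_DS = V_D − V_S = 4.52 − 2.14 = 2.38 V.
k_n = μ_nC_ox · (W/L) = 3.4 mA/V².
V_ov = V_GS − V_t = 1.2 − 0.813 = 0.387 V.
Since V_DS = 2.38 V ≥ V_ov = 0.387 V, the device is in saturation.
I_D = ½ k_n V_ov² = 0.5 × 3.4 × 0.387² = 0.255 mA.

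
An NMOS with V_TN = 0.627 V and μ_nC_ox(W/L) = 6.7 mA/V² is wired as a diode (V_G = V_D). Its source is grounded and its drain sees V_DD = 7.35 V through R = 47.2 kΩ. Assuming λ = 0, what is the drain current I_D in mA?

With gate tied to drain, V_GS = V_DS ≥ V_GS − V_TN, so the device is in saturation.
KCL at the drain: ½ k_n (V_GS − V_TN)² = (V_DD − V_GS)/R.
Let x = V_GS − 0.627. Then 158 x² + x − 6.723 = 0, giving x = 0.203 V (positive root), so V_GS = 0.83 V.
I_D = (V_DD − V_GS)/R = (7.35 − 0.83) / 47.2 = 0.138 mA.

I_D = 0.138 mA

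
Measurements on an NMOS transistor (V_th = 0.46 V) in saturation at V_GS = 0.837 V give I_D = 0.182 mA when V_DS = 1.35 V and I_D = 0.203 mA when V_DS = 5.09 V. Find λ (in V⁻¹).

λ = 0.0322 V⁻¹

With V_GS fixed, I_D ∝ (1 + λ V_DS) in saturation, so I_D2/I_D1 = (1 + λ V_DS2)/(1 + λ V_DS1).
0.203/0.182 = 1.115 = (1 + 5.09 λ)/(1 + 1.35 λ).
Solving: λ (I_D1 V_DS2 − I_D2 V_DS1) = I_D2 − I_D1, so λ = (0.203 − 0.182) / (0.182 × 5.09 − 0.203 × 1.35) = 0.021 / 0.652 = 0.0322 V⁻¹.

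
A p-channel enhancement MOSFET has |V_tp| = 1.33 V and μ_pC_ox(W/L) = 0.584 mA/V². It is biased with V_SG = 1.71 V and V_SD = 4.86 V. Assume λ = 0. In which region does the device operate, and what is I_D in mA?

Saturation; I_D = 0.0422 mA

V_ov = V_SG − |V_tp| = 1.71 − 1.33 = 0.38 V.
Since V_SD = 4.86 V ≥ V_ov = 0.38 V, the device is in saturation.
I_D = ½ k_p V_ov² = 0.5 × 0.584 × 0.38² = 0.0422 mA.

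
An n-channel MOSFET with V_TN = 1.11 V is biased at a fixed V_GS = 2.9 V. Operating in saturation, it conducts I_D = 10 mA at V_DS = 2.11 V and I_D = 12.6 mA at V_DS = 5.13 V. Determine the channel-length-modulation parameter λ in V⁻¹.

λ = 0.105 V⁻¹

With V_GS fixed, I_D ∝ (1 + λ V_DS) in saturation, so I_D2/I_D1 = (1 + λ V_DS2)/(1 + λ V_DS1).
12.6/10 = 1.26 = (1 + 5.13 λ)/(1 + 2.11 λ).
Solving: λ (I_D1 V_DS2 − I_D2 V_DS1) = I_D2 − I_D1, so λ = (12.6 − 10) / (10 × 5.13 − 12.6 × 2.11) = 2.6 / 24.7 = 0.105 V⁻¹.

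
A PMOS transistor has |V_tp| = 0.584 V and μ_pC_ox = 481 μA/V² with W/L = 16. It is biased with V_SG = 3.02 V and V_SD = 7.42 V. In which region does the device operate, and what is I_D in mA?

k_p = μ_pC_ox · (W/L) = 7.696 mA/V².
V_ov = V_SG − |V_tp| = 3.02 − 0.584 = 2.44 V.
Since V_SD = 7.42 V ≥ V_ov = 2.44 V, the device is in saturation.
I_D = ½ k_p V_ov² = 0.5 × 7.696 × 2.44² = 22.8 mA.

Saturation; I_D = 22.8 mA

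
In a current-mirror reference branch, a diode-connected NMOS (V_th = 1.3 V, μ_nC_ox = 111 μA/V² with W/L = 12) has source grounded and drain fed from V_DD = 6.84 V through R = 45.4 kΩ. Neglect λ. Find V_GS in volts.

V_GS = 1.71 V

With gate tied to drain, V_GS = V_DS ≥ V_GS − V_th, so the device is in saturation.
k_n = μ_nC_ox · (W/L) = 1.332 mA/V².
KCL at the drain: ½ k_n (V_GS − V_th)² = (V_DD − V_GS)/R.
Let x = V_GS − 1.3. Then 30.2 x² + x − 5.54 = 0, giving x = 0.412 V (positive root), so V_GS = 1.71 V.
I_D = (V_DD − V_GS)/R = (6.84 − 1.71) / 45.4 = 0.113 mA.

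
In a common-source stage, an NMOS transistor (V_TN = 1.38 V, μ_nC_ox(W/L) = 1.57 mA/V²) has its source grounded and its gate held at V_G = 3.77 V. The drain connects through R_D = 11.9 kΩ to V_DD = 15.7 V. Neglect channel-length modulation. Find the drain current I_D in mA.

I_D = 1.29 mA

V_GS = V_G = 3.77 V, so V_ov = 3.77 − 1.38 = 2.39 V.
Assume saturation: I_D = ½ k_n V_ov² = 0.5 × 1.57 × 2.39² = 4.48 mA, giving V_DS = V_DD − I_D R_D = 15.7 − 4.48 × 11.9 = -37.7 V.
But -37.7 V < V_ov = 2.39 V, so the device is actually in triode.
In triode I_D = k_n[V_ov V_DS − ½ V_DS²] and I_D = (V_DD − V_DS)/R_D. Equating: 9.34 V_DS² − 45.65 V_DS + 15.7 = 0, giving V_DS = 0.372 V (the root below V_ov).
I_D = (15.7 − 0.372) / 11.9 = 1.29 mA.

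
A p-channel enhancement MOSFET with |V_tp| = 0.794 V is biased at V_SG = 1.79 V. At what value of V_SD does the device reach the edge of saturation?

The boundary between triode and saturation is V_SD = V_SG − |V_tp| = V_ov.
V_ov = 1.79 − 0.794 = 0.996 V.

V_SD,sat = 0.996 V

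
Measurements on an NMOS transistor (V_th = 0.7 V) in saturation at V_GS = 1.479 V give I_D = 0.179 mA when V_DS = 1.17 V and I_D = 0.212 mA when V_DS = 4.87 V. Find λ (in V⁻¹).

λ = 0.0529 V⁻¹

With V_GS fixed, I_D ∝ (1 + λ V_DS) in saturation, so I_D2/I_D1 = (1 + λ V_DS2)/(1 + λ V_DS1).
0.212/0.179 = 1.184 = (1 + 4.87 λ)/(1 + 1.17 λ).
Solving: λ (I_D1 V_DS2 − I_D2 V_DS1) = I_D2 − I_D1, so λ = (0.212 − 0.179) / (0.179 × 4.87 − 0.212 × 1.17) = 0.033 / 0.624 = 0.0529 V⁻¹.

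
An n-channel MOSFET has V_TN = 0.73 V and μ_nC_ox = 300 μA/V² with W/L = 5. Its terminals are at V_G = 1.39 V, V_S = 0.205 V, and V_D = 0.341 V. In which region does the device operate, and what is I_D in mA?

V_GS = V_G − V_S = 1.39 − 0.205 = 1.18 V; V_DS = V_D − V_S = 0.341 − 0.205 = 0.136 V.
k_n = μ_nC_ox · (W/L) = 1.5 mA/V².
V_ov = V_GS − V_TN = 1.18 − 0.73 = 0.455 V.
Since V_DS = 0.136 V < V_ov = 0.455 V, the device is in the triode region.
I_D = k_n [V_ov · V_DS − ½ V_DS²] = 1.5 × [0.455 × 0.136 − 0.5 × 0.136²] = 0.0789 mA.

Triode; I_D = 0.0789 mA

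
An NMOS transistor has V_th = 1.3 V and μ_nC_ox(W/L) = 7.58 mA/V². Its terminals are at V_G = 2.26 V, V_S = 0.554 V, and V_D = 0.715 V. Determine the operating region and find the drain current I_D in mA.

V_GS = V_G − V_S = 2.26 − 0.554 = 1.71 V; V_DS = V_D − V_S = 0.715 − 0.554 = 0.161 V.
V_ov = V_GS − V_th = 1.71 − 1.3 = 0.406 V.
Since V_DS = 0.161 V < V_ov = 0.406 V, the device is in the triode region.
I_D = k_n [V_ov · V_DS − ½ V_DS²] = 7.58 × [0.406 × 0.161 − 0.5 × 0.161²] = 0.397 mA.

Triode; I_D = 0.397 mA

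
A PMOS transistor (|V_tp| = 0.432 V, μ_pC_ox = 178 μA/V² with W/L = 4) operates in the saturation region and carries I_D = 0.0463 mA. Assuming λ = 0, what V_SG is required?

V_SG = 0.793 V

k_p = μ_pC_ox · (W/L) = 0.712 mA/V².
In saturation I_D = ½ k_p (V_SG − |V_tp|)², so V_SG − |V_tp| = √(2 I_D / k_p) = √(2 × 0.0463 / 0.712) = 0.361 V.
V_SG = 0.432 + 0.361 = 0.793 V.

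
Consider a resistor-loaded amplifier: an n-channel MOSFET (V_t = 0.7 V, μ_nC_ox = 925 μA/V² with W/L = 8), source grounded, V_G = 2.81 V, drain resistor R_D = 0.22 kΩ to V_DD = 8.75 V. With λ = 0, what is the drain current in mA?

V_GS = V_G = 2.81 V, so V_ov = 2.81 − 0.7 = 2.11 V.
k_n = μ_nC_ox · (W/L) = 7.4 mA/V².
Assume saturation: I_D = ½ k_n V_ov² = 0.5 × 7.4 × 2.11² = 16.5 mA, giving V_DS = V_DD − I_D R_D = 8.75 − 16.5 × 0.22 = 5.13 V.
V_DS = 5.13 V ≥ V_ov = 2.11 V, confirming saturation.

I_D = 16.5 mA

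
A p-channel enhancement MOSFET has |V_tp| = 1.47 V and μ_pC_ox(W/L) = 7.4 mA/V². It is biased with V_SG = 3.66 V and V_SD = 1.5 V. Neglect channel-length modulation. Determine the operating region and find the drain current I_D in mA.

Triode; I_D = 16.0 mA

V_ov = V_SG − |V_tp| = 3.66 − 1.47 = 2.19 V.
Since V_SD = 1.5 V < V_ov = 2.19 V, the device is in the triode region.
I_D = k_p [V_ov · V_SD − ½ V_SD²] = 7.4 × [2.19 × 1.5 − 0.5 × 1.5²] = 16 mA.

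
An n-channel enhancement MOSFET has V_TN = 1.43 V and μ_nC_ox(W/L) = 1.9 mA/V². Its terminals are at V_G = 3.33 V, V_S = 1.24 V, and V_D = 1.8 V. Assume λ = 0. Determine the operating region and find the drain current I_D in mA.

V_GS = V_G − V_S = 3.33 − 1.24 = 2.09 V; V_DS = V_D − V_S = 1.8 − 1.24 = 0.56 V.
V_ov = V_GS − V_TN = 2.09 − 1.43 = 0.66 V.
Since V_DS = 0.56 V < V_ov = 0.66 V, the device is in the triode region.
I_D = k_n [V_ov · V_DS − ½ V_DS²] = 1.9 × [0.66 × 0.56 − 0.5 × 0.56²] = 0.404 mA.

Triode; I_D = 0.404 mA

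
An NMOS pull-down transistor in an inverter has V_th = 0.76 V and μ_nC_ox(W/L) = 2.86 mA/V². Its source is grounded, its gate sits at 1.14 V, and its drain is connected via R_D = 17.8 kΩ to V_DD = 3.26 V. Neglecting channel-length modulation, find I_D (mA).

V_GS = V_G = 1.14 V, so V_ov = 1.14 − 0.76 = 0.38 V.
Assume saturation: I_D = ½ k_n V_ov² = 0.5 × 2.86 × 0.38² = 0.206 mA, giving V_DS = V_DD − I_D R_D = 3.26 − 0.206 × 17.8 = -0.416 V.
But -0.416 V < V_ov = 0.38 V, so the device is actually in triode.
In triode I_D = k_n[V_ov V_DS − ½ V_DS²] and I_D = (V_DD − V_DS)/R_D. Equating: 25.5 V_DS² − 20.35 V_DS + 3.26 = 0, giving V_DS = 0.222 V (the root below V_ov).
I_D = (3.26 − 0.222) / 17.8 = 0.171 mA.

I_D = 0.171 mA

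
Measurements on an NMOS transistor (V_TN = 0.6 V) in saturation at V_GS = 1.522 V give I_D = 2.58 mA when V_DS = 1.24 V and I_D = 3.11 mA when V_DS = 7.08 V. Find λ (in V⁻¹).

With V_GS fixed, I_D ∝ (1 + λ V_DS) in saturation, so I_D2/I_D1 = (1 + λ V_DS2)/(1 + λ V_DS1).
3.11/2.58 = 1.205 = (1 + 7.08 λ)/(1 + 1.24 λ).
Solving: λ (I_D1 V_DS2 − I_D2 V_DS1) = I_D2 − I_D1, so λ = (3.11 − 2.58) / (2.58 × 7.08 − 3.11 × 1.24) = 0.53 / 14.4 = 0.0368 V⁻¹.

λ = 0.0368 V⁻¹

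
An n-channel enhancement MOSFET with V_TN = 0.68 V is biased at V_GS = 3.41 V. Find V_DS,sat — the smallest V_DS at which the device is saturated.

The boundary between triode and saturation is V_DS = V_GS − V_TN = V_ov.
V_ov = 3.41 − 0.68 = 2.73 V.

V_DS,sat = 2.73 V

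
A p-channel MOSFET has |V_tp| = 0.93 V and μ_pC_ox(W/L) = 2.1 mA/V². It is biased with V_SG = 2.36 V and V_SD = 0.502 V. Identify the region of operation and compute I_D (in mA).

Triode; I_D = 1.24 mA

V_ov = V_SG − |V_tp| = 2.36 − 0.93 = 1.43 V.
Since V_SD = 0.502 V < V_ov = 1.43 V, the device is in the triode region.
I_D = k_p [V_ov · V_SD − ½ V_SD²] = 2.1 × [1.43 × 0.502 − 0.5 × 0.502²] = 1.24 mA.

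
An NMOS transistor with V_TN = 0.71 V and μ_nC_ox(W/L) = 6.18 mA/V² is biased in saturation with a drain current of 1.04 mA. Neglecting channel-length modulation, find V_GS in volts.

V_GS = 1.29 V

In saturation I_D = ½ k_n (V_GS − V_TN)², so V_GS − V_TN = √(2 I_D / k_n) = √(2 × 1.04 / 6.18) = 0.58 V.
V_GS = 0.71 + 0.58 = 1.29 V.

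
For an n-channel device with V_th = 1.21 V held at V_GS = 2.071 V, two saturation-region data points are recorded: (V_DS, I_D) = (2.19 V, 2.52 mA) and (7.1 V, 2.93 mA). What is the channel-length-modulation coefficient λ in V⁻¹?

With V_GS fixed, I_D ∝ (1 + λ V_DS) in saturation, so I_D2/I_D1 = (1 + λ V_DS2)/(1 + λ V_DS1).
2.93/2.52 = 1.163 = (1 + 7.1 λ)/(1 + 2.19 λ).
Solving: λ (I_D1 V_DS2 − I_D2 V_DS1) = I_D2 − I_D1, so λ = (2.93 − 2.52) / (2.52 × 7.1 − 2.93 × 2.19) = 0.41 / 11.5 = 0.0357 V⁻¹.

λ = 0.0357 V⁻¹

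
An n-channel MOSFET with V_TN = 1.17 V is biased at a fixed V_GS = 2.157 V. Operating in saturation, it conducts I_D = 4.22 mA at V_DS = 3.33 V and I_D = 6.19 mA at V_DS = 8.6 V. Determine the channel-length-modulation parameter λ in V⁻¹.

λ = 0.126 V⁻¹

With V_GS fixed, I_D ∝ (1 + λ V_DS) in saturation, so I_D2/I_D1 = (1 + λ V_DS2)/(1 + λ V_DS1).
6.19/4.22 = 1.467 = (1 + 8.6 λ)/(1 + 3.33 λ).
Solving: λ (I_D1 V_DS2 − I_D2 V_DS1) = I_D2 − I_D1, so λ = (6.19 − 4.22) / (4.22 × 8.6 − 6.19 × 3.33) = 1.97 / 15.7 = 0.126 V⁻¹.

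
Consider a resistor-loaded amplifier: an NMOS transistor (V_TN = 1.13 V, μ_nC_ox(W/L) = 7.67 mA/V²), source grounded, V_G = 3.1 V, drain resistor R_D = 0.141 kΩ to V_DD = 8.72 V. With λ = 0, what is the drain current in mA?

V_GS = V_G = 3.1 V, so V_ov = 3.1 − 1.13 = 1.97 V.
Assume saturation: I_D = ½ k_n V_ov² = 0.5 × 7.67 × 1.97² = 14.9 mA, giving V_DS = V_DD − I_D R_D = 8.72 − 14.9 × 0.141 = 6.62 V.
V_DS = 6.62 V ≥ V_ov = 1.97 V, confirming saturation.

I_D = 14.9 mA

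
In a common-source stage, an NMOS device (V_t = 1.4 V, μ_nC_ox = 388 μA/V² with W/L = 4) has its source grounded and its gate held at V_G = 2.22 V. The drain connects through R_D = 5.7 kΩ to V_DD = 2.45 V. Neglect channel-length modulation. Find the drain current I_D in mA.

I_D = 0.365 mA

V_GS = V_G = 2.22 V, so V_ov = 2.22 − 1.4 = 0.82 V.
k_n = μ_nC_ox · (W/L) = 1.552 mA/V².
Assume saturation: I_D = ½ k_n V_ov² = 0.5 × 1.552 × 0.82² = 0.522 mA, giving V_DS = V_DD − I_D R_D = 2.45 − 0.522 × 5.7 = -0.524 V.
But -0.524 V < V_ov = 0.82 V, so the device is actually in triode.
In triode I_D = k_n[V_ov V_DS − ½ V_DS²] and I_D = (V_DD − V_DS)/R_D. Equating: 4.42 V_DS² − 8.254 V_DS + 2.45 = 0, giving V_DS = 0.37 V (the root below V_ov).
I_D = (2.45 − 0.37) / 5.7 = 0.365 mA.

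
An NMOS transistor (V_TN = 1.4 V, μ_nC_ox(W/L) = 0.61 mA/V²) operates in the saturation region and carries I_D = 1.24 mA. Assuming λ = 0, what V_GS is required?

In saturation I_D = ½ k_n (V_GS − V_TN)², so V_GS − V_TN = √(2 I_D / k_n) = √(2 × 1.24 / 0.61) = 2.02 V.
V_GS = 1.4 + 2.02 = 3.42 V.

V_GS = 3.42 V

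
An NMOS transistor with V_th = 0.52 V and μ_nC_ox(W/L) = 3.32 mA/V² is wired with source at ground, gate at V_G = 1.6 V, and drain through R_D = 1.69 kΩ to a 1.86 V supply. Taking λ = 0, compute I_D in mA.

I_D = 0.924 mA

V_GS = V_G = 1.6 V, so V_ov = 1.6 − 0.52 = 1.08 V.
Assume saturation: I_D = ½ k_n V_ov² = 0.5 × 3.32 × 1.08² = 1.94 mA, giving V_DS = V_DD − I_D R_D = 1.86 − 1.94 × 1.69 = -1.41 V.
But -1.41 V < V_ov = 1.08 V, so the device is actually in triode.
In triode I_D = k_n[V_ov V_DS − ½ V_DS²] and I_D = (V_DD − V_DS)/R_D. Equating: 2.81 V_DS² − 7.06 V_DS + 1.86 = 0, giving V_DS = 0.299 V (the root below V_ov).
I_D = (1.86 − 0.299) / 1.69 = 0.924 mA.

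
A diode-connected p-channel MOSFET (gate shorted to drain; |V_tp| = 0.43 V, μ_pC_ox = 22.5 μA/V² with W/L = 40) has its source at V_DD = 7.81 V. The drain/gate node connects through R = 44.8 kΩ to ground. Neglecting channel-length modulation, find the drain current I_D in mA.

I_D = 0.152 mA

With gate tied to drain, V_SG = V_SD ≥ V_SG − |V_tp|, so the device is in saturation.
k_p = μ_pC_ox · (W/L) = 0.9 mA/V².
KCL at the drain: ½ k_p (V_SG − |V_tp|)² = (V_DD − V_SG)/R.
Let x = V_SG − 0.43. Then 20.2 x² + x − 7.38 = 0, giving x = 0.581 V (positive root), so V_SG = 1.01 V.
I_D = (V_DD − V_SG)/R = (7.81 − 1.01) / 44.8 = 0.152 mA.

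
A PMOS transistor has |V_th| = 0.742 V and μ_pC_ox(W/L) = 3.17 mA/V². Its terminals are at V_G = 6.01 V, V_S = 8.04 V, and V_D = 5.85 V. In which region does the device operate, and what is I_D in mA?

V_SG = V_S − V_G = 8.04 − 6.01 = 2.03 V; V_SD = V_S − V_D = 8.04 − 5.85 = 2.19 V.
V_ov = V_SG − |V_th| = 2.03 − 0.742 = 1.29 V.
Since V_SD = 2.19 V ≥ V_ov = 1.29 V, the device is in saturation.
I_D = ½ k_p V_ov² = 0.5 × 3.17 × 1.29² = 2.63 mA.

Saturation; I_D = 2.63 mA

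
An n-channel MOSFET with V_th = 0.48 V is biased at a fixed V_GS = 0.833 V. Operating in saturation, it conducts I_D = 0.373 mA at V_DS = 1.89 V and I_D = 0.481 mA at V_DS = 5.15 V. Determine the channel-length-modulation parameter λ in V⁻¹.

λ = 0.107 V⁻¹

With V_GS fixed, I_D ∝ (1 + λ V_DS) in saturation, so I_D2/I_D1 = (1 + λ V_DS2)/(1 + λ V_DS1).
0.481/0.373 = 1.29 = (1 + 5.15 λ)/(1 + 1.89 λ).
Solving: λ (I_D1 V_DS2 − I_D2 V_DS1) = I_D2 − I_D1, so λ = (0.481 − 0.373) / (0.373 × 5.15 − 0.481 × 1.89) = 0.108 / 1.01 = 0.107 V⁻¹.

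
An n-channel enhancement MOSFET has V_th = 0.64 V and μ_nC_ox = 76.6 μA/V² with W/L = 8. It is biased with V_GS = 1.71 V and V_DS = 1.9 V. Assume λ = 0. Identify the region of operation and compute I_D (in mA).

Saturation; I_D = 0.351 mA

k_n = μ_nC_ox · (W/L) = 0.6128 mA/V².
V_ov = V_GS − V_th = 1.71 − 0.64 = 1.07 V.
Since V_DS = 1.9 V ≥ V_ov = 1.07 V, the device is in saturation.
I_D = ½ k_n V_ov² = 0.5 × 0.6128 × 1.07² = 0.351 mA.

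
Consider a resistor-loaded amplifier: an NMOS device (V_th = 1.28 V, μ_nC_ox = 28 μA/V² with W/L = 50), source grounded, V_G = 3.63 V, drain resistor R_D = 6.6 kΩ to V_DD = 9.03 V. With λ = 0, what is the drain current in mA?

V_GS = V_G = 3.63 V, so V_ov = 3.63 − 1.28 = 2.35 V.
k_n = μ_nC_ox · (W/L) = 1.4 mA/V².
Assume saturation: I_D = ½ k_n V_ov² = 0.5 × 1.4 × 2.35² = 3.87 mA, giving V_DS = V_DD − I_D R_D = 9.03 − 3.87 × 6.6 = -16.5 V.
But -16.5 V < V_ov = 2.35 V, so the device is actually in triode.
In triode I_D = k_n[V_ov V_DS − ½ V_DS²] and I_D = (V_DD − V_DS)/R_D. Equating: 4.62 V_DS² − 22.71 V_DS + 9.03 = 0, giving V_DS = 0.436 V (the root below V_ov).
I_D = (9.03 − 0.436) / 6.6 = 1.3 mA.

I_D = 1.30 mA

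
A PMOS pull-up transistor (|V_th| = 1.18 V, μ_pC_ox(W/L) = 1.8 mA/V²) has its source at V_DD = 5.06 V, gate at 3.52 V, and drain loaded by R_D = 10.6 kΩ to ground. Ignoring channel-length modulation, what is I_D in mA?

V_SG = V_DD − V_G = 5.06 − 3.52 = 1.54 V, so V_ov = 1.54 − 1.18 = 0.36 V.
Assume saturation: I_D = ½ k_p V_ov² = 0.5 × 1.8 × 0.36² = 0.117 mA, giving V_SD = V_DD − I_D R_D = 5.06 − 0.117 × 10.6 = 3.82 V.
V_SD = 3.82 V ≥ V_ov = 0.36 V, confirming saturation.

I_D = 0.117 mA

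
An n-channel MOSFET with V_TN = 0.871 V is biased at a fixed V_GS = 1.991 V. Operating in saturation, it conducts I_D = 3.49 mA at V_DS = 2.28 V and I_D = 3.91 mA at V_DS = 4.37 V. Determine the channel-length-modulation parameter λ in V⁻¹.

λ = 0.0663 V⁻¹

With V_GS fixed, I_D ∝ (1 + λ V_DS) in saturation, so I_D2/I_D1 = (1 + λ V_DS2)/(1 + λ V_DS1).
3.91/3.49 = 1.12 = (1 + 4.37 λ)/(1 + 2.28 λ).
Solving: λ (I_D1 V_DS2 − I_D2 V_DS1) = I_D2 − I_D1, so λ = (3.91 − 3.49) / (3.49 × 4.37 − 3.91 × 2.28) = 0.42 / 6.34 = 0.0663 V⁻¹.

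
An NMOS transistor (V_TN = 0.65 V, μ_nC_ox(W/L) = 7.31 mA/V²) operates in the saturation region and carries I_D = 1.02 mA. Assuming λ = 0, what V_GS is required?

In saturation I_D = ½ k_n (V_GS − V_TN)², so V_GS − V_TN = √(2 I_D / k_n) = √(2 × 1.02 / 7.31) = 0.528 V.
V_GS = 0.65 + 0.528 = 1.18 V.

V_GS = 1.18 V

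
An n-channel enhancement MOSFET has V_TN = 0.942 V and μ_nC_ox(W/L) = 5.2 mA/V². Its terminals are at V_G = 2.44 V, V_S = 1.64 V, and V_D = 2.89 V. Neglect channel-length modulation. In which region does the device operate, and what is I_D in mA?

Cutoff; I_D = 0 mA

V_GS = V_G − V_S = 2.44 − 1.64 = 0.8 V; V_DS = V_D − V_S = 2.89 − 1.64 = 1.25 V.
V_GS = 0.8 V < V_TN = 0.942 V, so the transistor is in cutoff.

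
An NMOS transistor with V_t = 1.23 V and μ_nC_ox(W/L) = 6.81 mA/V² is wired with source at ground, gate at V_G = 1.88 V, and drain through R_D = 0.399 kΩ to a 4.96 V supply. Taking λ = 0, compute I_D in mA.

V_GS = V_G = 1.88 V, so V_ov = 1.88 − 1.23 = 0.65 V.
Assume saturation: I_D = ½ k_n V_ov² = 0.5 × 6.81 × 0.65² = 1.44 mA, giving V_DS = V_DD − I_D R_D = 4.96 − 1.44 × 0.399 = 4.39 V.
V_DS = 4.39 V ≥ V_ov = 0.65 V, confirming saturation.

I_D = 1.44 mA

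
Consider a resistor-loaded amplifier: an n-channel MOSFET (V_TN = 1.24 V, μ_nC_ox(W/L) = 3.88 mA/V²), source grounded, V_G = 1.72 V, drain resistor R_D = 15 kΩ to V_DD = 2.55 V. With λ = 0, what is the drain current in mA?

I_D = 0.163 mA

V_GS = V_G = 1.72 V, so V_ov = 1.72 − 1.24 = 0.48 V.
Assume saturation: I_D = ½ k_n V_ov² = 0.5 × 3.88 × 0.48² = 0.447 mA, giving V_DS = V_DD − I_D R_D = 2.55 − 0.447 × 15 = -4.15 V.
But -4.15 V < V_ov = 0.48 V, so the device is actually in triode.
In triode I_D = k_n[V_ov V_DS − ½ V_DS²] and I_D = (V_DD − V_DS)/R_D. Equating: 29.1 V_DS² − 28.94 V_DS + 2.55 = 0, giving V_DS = 0.0977 V (the root below V_ov).
I_D = (2.55 − 0.0977) / 15 = 0.163 mA.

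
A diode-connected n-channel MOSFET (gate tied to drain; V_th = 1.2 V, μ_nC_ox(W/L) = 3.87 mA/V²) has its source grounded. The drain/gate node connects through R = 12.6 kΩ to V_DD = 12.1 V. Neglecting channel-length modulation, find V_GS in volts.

V_GS = 1.85 V

With gate tied to drain, V_GS = V_DS ≥ V_GS − V_th, so the device is in saturation.
KCL at the drain: ½ k_n (V_GS − V_th)² = (V_DD − V_GS)/R.
Let x = V_GS − 1.2. Then 24.4 x² + x − 10.9 = 0, giving x = 0.648 V (positive root), so V_GS = 1.85 V.
I_D = (V_DD − V_GS)/R = (12.1 − 1.85) / 12.6 = 0.814 mA.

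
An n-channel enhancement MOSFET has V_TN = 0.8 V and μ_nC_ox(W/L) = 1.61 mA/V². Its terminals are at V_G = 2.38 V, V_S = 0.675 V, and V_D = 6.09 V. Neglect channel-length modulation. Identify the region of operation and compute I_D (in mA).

Saturation; I_D = 0.659 mA

V_GS = V_G − V_S = 2.38 − 0.675 = 1.7 V; V_DS = V_D − V_S = 6.09 − 0.675 = 5.42 V.
V_ov = V_GS − V_TN = 1.7 − 0.8 = 0.905 V.
Since V_DS = 5.42 V ≥ V_ov = 0.905 V, the device is in saturation.
I_D = ½ k_n V_ov² = 0.5 × 1.61 × 0.905² = 0.659 mA.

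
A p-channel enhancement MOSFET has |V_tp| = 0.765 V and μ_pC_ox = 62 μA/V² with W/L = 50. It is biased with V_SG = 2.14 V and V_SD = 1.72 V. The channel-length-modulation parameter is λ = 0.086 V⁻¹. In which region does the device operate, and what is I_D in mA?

Saturation; I_D = 3.36 mA

k_p = μ_pC_ox · (W/L) = 3.1 mA/V².
V_ov = V_SG − |V_tp| = 2.14 − 0.765 = 1.38 V.
Since V_SD = 1.72 V ≥ V_ov = 1.38 V, the device is in saturation.
I_D = ½ k_p V_ov² (1 + λ V_SD) = 0.5 × 3.1 × 1.38² × (1 + 0.086 × 1.72) = 3.36 mA.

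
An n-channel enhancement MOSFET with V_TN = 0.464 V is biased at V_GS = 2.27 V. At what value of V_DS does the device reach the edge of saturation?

The boundary between triode and saturation is V_DS = V_GS − V_TN = V_ov.
V_ov = 2.27 − 0.464 = 1.81 V.

V_DS,sat = 1.81 V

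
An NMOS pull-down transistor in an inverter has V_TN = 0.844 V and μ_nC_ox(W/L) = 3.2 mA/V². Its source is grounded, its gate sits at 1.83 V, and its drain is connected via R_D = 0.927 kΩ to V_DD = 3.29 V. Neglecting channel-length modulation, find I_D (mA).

I_D = 1.56 mA

V_GS = V_G = 1.83 V, so V_ov = 1.83 − 0.844 = 0.986 V.
Assume saturation: I_D = ½ k_n V_ov² = 0.5 × 3.2 × 0.986² = 1.56 mA, giving V_DS = V_DD − I_D R_D = 3.29 − 1.56 × 0.927 = 1.85 V.
V_DS = 1.85 V ≥ V_ov = 0.986 V, confirming saturation.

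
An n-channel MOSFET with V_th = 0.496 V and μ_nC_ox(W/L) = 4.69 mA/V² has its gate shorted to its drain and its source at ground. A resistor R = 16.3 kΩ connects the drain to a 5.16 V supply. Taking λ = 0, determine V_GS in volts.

With gate tied to drain, V_GS = V_DS ≥ V_GS − V_th, so the device is in saturation.
KCL at the drain: ½ k_n (V_GS − V_th)² = (V_DD − V_GS)/R.
Let x = V_GS − 0.496. Then 38.2 x² + x − 4.664 = 0, giving x = 0.336 V (positive root), so V_GS = 0.832 V.
I_D = (V_DD − V_GS)/R = (5.16 − 0.832) / 16.3 = 0.265 mA.

V_GS = 0.832 V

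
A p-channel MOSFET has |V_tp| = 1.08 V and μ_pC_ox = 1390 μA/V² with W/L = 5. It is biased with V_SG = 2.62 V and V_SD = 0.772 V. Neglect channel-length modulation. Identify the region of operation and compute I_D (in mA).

Triode; I_D = 6.19 mA

k_p = μ_pC_ox · (W/L) = 6.95 mA/V².
V_ov = V_SG − |V_tp| = 2.62 − 1.08 = 1.54 V.
Since V_SD = 0.772 V < V_ov = 1.54 V, the device is in the triode region.
I_D = k_p [V_ov · V_SD − ½ V_SD²] = 6.95 × [1.54 × 0.772 − 0.5 × 0.772²] = 6.19 mA.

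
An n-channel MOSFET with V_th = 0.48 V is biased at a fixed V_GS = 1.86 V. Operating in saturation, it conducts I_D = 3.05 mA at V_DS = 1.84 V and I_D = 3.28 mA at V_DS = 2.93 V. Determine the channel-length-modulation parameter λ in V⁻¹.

λ = 0.0793 V⁻¹

With V_GS fixed, I_D ∝ (1 + λ V_DS) in saturation, so I_D2/I_D1 = (1 + λ V_DS2)/(1 + λ V_DS1).
3.28/3.05 = 1.075 = (1 + 2.93 λ)/(1 + 1.84 λ).
Solving: λ (I_D1 V_DS2 − I_D2 V_DS1) = I_D2 − I_D1, so λ = (3.28 − 3.05) / (3.05 × 2.93 − 3.28 × 1.84) = 0.23 / 2.9 = 0.0793 V⁻¹.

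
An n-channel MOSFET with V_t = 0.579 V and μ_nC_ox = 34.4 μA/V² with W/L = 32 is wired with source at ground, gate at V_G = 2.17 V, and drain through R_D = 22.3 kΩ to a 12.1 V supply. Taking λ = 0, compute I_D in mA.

I_D = 0.527 mA

V_GS = V_G = 2.17 V, so V_ov = 2.17 − 0.579 = 1.59 V.
k_n = μ_nC_ox · (W/L) = 1.101 mA/V².
Assume saturation: I_D = ½ k_n V_ov² = 0.5 × 1.101 × 1.59² = 1.39 mA, giving V_DS = V_DD − I_D R_D = 12.1 − 1.39 × 22.3 = -19 V.
But -19 V < V_ov = 1.59 V, so the device is actually in triode.
In triode I_D = k_n[V_ov V_DS − ½ V_DS²] and I_D = (V_DD − V_DS)/R_D. Equating: 12.3 V_DS² − 40.06 V_DS + 12.1 = 0, giving V_DS = 0.337 V (the root below V_ov).
I_D = (12.1 − 0.337) / 22.3 = 0.527 mA.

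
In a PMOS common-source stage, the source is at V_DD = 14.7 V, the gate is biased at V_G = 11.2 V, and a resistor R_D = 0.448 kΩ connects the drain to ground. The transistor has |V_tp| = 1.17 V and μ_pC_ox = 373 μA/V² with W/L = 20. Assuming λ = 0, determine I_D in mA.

I_D = 20.2 mA

V_SG = V_DD − V_G = 14.7 − 11.2 = 3.5 V, so V_ov = 3.5 − 1.17 = 2.33 V.
k_p = μ_pC_ox · (W/L) = 7.46 mA/V².
Assume saturation: I_D = ½ k_p V_ov² = 0.5 × 7.46 × 2.33² = 20.2 mA, giving V_SD = V_DD − I_D R_D = 14.7 − 20.2 × 0.448 = 5.63 V.
V_SD = 5.63 V ≥ V_ov = 2.33 V, confirming saturation.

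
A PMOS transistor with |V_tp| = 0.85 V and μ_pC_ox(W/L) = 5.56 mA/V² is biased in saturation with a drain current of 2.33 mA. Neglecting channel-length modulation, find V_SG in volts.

In saturation I_D = ½ k_p (V_SG − |V_tp|)², so V_SG − |V_tp| = √(2 I_D / k_p) = √(2 × 2.33 / 5.56) = 0.915 V.
V_SG = 0.85 + 0.915 = 1.77 V.

V_SG = 1.77 V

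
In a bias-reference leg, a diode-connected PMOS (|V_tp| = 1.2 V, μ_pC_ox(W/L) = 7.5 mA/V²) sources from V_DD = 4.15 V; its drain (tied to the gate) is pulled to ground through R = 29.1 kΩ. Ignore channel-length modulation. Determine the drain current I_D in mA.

I_D = 0.0959 mA

With gate tied to drain, V_SG = V_SD ≥ V_SG − |V_tp|, so the device is in saturation.
KCL at the drain: ½ k_p (V_SG − |V_tp|)² = (V_DD − V_SG)/R.
Let x = V_SG − 1.2. Then 109 x² + x − 2.95 = 0, giving x = 0.16 V (positive root), so V_SG = 1.36 V.
I_D = (V_DD − V_SG)/R = (4.15 − 1.36) / 29.1 = 0.0959 mA.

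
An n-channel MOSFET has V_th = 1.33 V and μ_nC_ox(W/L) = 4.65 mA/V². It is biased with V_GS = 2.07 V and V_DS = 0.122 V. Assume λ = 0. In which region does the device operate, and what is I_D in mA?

V_ov = V_GS − V_th = 2.07 − 1.33 = 0.74 V.
Since V_DS = 0.122 V < V_ov = 0.74 V, the device is in the triode region.
I_D = k_n [V_ov · V_DS − ½ V_DS²] = 4.65 × [0.74 × 0.122 − 0.5 × 0.122²] = 0.385 mA.

Triode; I_D = 0.385 mA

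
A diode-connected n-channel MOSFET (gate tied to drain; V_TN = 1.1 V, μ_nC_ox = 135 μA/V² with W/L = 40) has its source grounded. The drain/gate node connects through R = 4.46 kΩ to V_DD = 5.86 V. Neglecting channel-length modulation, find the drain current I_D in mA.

With gate tied to drain, V_GS = V_DS ≥ V_GS − V_TN, so the device is in saturation.
k_n = μ_nC_ox · (W/L) = 5.4 mA/V².
KCL at the drain: ½ k_n (V_GS − V_TN)² = (V_DD − V_GS)/R.
Let x = V_GS − 1.1. Then 12 x² + x − 4.76 = 0, giving x = 0.589 V (positive root), so V_GS = 1.69 V.
I_D = (V_DD − V_GS)/R = (5.86 − 1.69) / 4.46 = 0.935 mA.

I_D = 0.935 mA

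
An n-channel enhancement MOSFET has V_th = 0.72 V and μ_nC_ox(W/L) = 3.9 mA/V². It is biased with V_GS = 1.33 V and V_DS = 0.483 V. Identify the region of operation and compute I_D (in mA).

Triode; I_D = 0.694 mA

V_ov = V_GS − V_th = 1.33 − 0.72 = 0.61 V.
Since V_DS = 0.483 V < V_ov = 0.61 V, the device is in the triode region.
I_D = k_n [V_ov · V_DS − ½ V_DS²] = 3.9 × [0.61 × 0.483 − 0.5 × 0.483²] = 0.694 mA.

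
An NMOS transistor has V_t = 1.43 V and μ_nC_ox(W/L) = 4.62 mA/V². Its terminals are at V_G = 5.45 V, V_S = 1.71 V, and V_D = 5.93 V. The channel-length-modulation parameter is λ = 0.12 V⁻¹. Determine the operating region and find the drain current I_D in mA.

V_GS = V_G − V_S = 5.45 − 1.71 = 3.74 V; V_DS = V_D − V_S = 5.93 − 1.71 = 4.22 V.
V_ov = V_GS − V_t = 3.74 − 1.43 = 2.31 V.
Since V_DS = 4.22 V ≥ V_ov = 2.31 V, the device is in saturation.
I_D = ½ k_n V_ov² (1 + λ V_DS) = 0.5 × 4.62 × 2.31² × (1 + 0.12 × 4.22) = 18.6 mA.

Saturation; I_D = 18.6 mA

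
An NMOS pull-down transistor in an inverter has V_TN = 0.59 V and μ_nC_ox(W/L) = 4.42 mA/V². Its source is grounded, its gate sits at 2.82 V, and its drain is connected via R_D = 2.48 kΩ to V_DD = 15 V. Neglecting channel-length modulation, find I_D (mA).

V_GS = V_G = 2.82 V, so V_ov = 2.82 − 0.59 = 2.23 V.
Assume saturation: I_D = ½ k_n V_ov² = 0.5 × 4.42 × 2.23² = 11 mA, giving V_DS = V_DD − I_D R_D = 15 − 11 × 2.48 = -12.3 V.
But -12.3 V < V_ov = 2.23 V, so the device is actually in triode.
In triode I_D = k_n[V_ov V_DS − ½ V_DS²] and I_D = (V_DD − V_DS)/R_D. Equating: 5.48 V_DS² − 25.44 V_DS + 15 = 0, giving V_DS = 0.693 V (the root below V_ov).
I_D = (15 − 0.693) / 2.48 = 5.77 mA.

I_D = 5.77 mA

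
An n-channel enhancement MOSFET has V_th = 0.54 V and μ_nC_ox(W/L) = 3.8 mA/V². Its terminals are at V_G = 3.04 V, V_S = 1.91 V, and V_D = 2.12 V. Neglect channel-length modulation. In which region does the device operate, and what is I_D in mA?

V_GS = V_G − V_S = 3.04 − 1.91 = 1.13 V; V_DS = V_D − V_S = 2.12 − 1.91 = 0.21 V.
V_ov = V_GS − V_th = 1.13 − 0.54 = 0.59 V.
Since V_DS = 0.21 V < V_ov = 0.59 V, the device is in the triode region.
I_D = k_n [V_ov · V_DS − ½ V_DS²] = 3.8 × [0.59 × 0.21 − 0.5 × 0.21²] = 0.387 mA.

Triode; I_D = 0.387 mA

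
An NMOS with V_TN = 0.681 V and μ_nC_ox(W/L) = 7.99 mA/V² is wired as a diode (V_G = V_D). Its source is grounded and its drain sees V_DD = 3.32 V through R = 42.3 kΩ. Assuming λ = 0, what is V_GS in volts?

V_GS = 0.803 V

With gate tied to drain, V_GS = V_DS ≥ V_GS − V_TN, so the device is in saturation.
KCL at the drain: ½ k_n (V_GS − V_TN)² = (V_DD − V_GS)/R.
Let x = V_GS − 0.681. Then 169 x² + x − 2.639 = 0, giving x = 0.122 V (positive root), so V_GS = 0.803 V.
I_D = (V_DD − V_GS)/R = (3.32 − 0.803) / 42.3 = 0.0595 mA.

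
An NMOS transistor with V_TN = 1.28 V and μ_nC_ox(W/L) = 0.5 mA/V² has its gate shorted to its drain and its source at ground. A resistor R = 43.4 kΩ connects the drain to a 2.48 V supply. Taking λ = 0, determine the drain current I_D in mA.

I_D = 0.0210 mA

With gate tied to drain, V_GS = V_DS ≥ V_GS − V_TN, so the device is in saturation.
KCL at the drain: ½ k_n (V_GS − V_TN)² = (V_DD − V_GS)/R.
Let x = V_GS − 1.28. Then 10.8 x² + x − 1.2 = 0, giving x = 0.29 V (positive root), so V_GS = 1.57 V.
I_D = (V_DD − V_GS)/R = (2.48 − 1.57) / 43.4 = 0.021 mA.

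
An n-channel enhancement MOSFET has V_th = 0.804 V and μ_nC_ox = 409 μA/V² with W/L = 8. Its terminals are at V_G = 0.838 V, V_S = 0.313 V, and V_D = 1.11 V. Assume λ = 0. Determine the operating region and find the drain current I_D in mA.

V_GS = V_G − V_S = 0.838 − 0.313 = 0.525 V; V_DS = V_D − V_S = 1.11 − 0.313 = 0.797 V.
V_GS = 0.525 V < V_th = 0.804 V, so the transistor is in cutoff.

Cutoff; I_D = 0 mA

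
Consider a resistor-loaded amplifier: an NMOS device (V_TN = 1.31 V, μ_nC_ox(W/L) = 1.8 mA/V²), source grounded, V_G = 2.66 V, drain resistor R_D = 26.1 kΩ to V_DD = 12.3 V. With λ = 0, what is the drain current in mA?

V_GS = V_G = 2.66 V, so V_ov = 2.66 − 1.31 = 1.35 V.
Assume saturation: I_D = ½ k_n V_ov² = 0.5 × 1.8 × 1.35² = 1.64 mA, giving V_DS = V_DD − I_D R_D = 12.3 − 1.64 × 26.1 = -30.5 V.
But -30.5 V < V_ov = 1.35 V, so the device is actually in triode.
In triode I_D = k_n[V_ov V_DS − ½ V_DS²] and I_D = (V_DD − V_DS)/R_D. Equating: 23.5 V_DS² − 64.42 V_DS + 12.3 = 0, giving V_DS = 0.206 V (the root below V_ov).
I_D = (12.3 − 0.206) / 26.1 = 0.463 mA.

I_D = 0.463 mA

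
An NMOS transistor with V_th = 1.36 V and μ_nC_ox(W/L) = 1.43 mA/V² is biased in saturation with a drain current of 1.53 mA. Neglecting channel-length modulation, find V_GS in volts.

In saturation I_D = ½ k_n (V_GS − V_th)², so V_GS − V_th = √(2 I_D / k_n) = √(2 × 1.53 / 1.43) = 1.46 V.
V_GS = 1.36 + 1.46 = 2.82 V.

V_GS = 2.82 V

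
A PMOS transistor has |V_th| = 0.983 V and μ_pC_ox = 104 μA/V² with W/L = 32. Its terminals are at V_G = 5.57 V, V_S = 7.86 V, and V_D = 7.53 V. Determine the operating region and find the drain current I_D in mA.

Triode; I_D = 1.25 mA

V_SG = V_S − V_G = 7.86 − 5.57 = 2.29 V; V_SD = V_S − V_D = 7.86 − 7.53 = 0.33 V.
k_p = μ_pC_ox · (W/L) = 3.328 mA/V².
V_ov = V_SG − |V_th| = 2.29 − 0.983 = 1.31 V.
Since V_SD = 0.33 V < V_ov = 1.31 V, the device is in the triode region.
I_D = k_p [V_ov · V_SD − ½ V_SD²] = 3.328 × [1.31 × 0.33 − 0.5 × 0.33²] = 1.25 mA.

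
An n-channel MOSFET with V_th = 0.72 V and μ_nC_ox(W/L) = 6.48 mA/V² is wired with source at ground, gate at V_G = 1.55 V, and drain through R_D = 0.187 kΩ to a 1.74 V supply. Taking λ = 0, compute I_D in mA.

V_GS = V_G = 1.55 V, so V_ov = 1.55 − 0.72 = 0.83 V.
Assume saturation: I_D = ½ k_n V_ov² = 0.5 × 6.48 × 0.83² = 2.23 mA, giving V_DS = V_DD − I_D R_D = 1.74 − 2.23 × 0.187 = 1.32 V.
V_DS = 1.32 V ≥ V_ov = 0.83 V, confirming saturation.

I_D = 2.23 mA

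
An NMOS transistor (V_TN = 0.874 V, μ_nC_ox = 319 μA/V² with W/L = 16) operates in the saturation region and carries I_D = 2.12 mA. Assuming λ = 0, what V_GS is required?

k_n = μ_nC_ox · (W/L) = 5.104 mA/V².
In saturation I_D = ½ k_n (V_GS − V_TN)², so V_GS − V_TN = √(2 I_D / k_n) = √(2 × 2.12 / 5.104) = 0.911 V.
V_GS = 0.874 + 0.911 = 1.79 V.

V_GS = 1.79 V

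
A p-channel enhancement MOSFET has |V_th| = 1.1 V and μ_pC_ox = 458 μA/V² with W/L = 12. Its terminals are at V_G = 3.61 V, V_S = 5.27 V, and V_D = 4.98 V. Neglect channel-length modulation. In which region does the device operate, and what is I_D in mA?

Triode; I_D = 0.661 mA

V_SG = V_S − V_G = 5.27 − 3.61 = 1.66 V; V_SD = V_S − V_D = 5.27 − 4.98 = 0.29 V.
k_p = μ_pC_ox · (W/L) = 5.496 mA/V².
V_ov = V_SG − |V_th| = 1.66 − 1.1 = 0.56 V.
Since V_SD = 0.29 V < V_ov = 0.56 V, the device is in the triode region.
I_D = k_p [V_ov · V_SD − ½ V_SD²] = 5.496 × [0.56 × 0.29 − 0.5 × 0.29²] = 0.661 mA.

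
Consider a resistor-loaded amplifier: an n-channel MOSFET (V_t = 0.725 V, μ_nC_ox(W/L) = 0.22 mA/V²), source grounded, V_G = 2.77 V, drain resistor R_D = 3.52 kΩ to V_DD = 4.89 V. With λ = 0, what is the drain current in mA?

I_D = 0.460 mA

V_GS = V_G = 2.77 V, so V_ov = 2.77 − 0.725 = 2.04 V.
Assume saturation: I_D = ½ k_n V_ov² = 0.5 × 0.22 × 2.04² = 0.46 mA, giving V_DS = V_DD − I_D R_D = 4.89 − 0.46 × 3.52 = 3.27 V.
V_DS = 3.27 V ≥ V_ov = 2.04 V, confirming saturation.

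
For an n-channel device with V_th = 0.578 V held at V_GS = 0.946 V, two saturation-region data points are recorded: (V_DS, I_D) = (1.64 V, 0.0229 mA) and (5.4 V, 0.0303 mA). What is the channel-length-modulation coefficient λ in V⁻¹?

λ = 0.100 V⁻¹

With V_GS fixed, I_D ∝ (1 + λ V_DS) in saturation, so I_D2/I_D1 = (1 + λ V_DS2)/(1 + λ V_DS1).
0.0303/0.0229 = 1.323 = (1 + 5.4 λ)/(1 + 1.64 λ).
Solving: λ (I_D1 V_DS2 − I_D2 V_DS1) = I_D2 − I_D1, so λ = (0.0303 − 0.0229) / (0.0229 × 5.4 − 0.0303 × 1.64) = 0.0074 / 0.074 = 0.1 V⁻¹.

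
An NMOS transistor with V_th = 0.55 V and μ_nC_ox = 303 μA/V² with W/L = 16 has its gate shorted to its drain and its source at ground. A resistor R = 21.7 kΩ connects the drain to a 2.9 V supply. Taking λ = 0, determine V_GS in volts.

V_GS = 0.752 V

With gate tied to drain, V_GS = V_DS ≥ V_GS − V_th, so the device is in saturation.
k_n = μ_nC_ox · (W/L) = 4.848 mA/V².
KCL at the drain: ½ k_n (V_GS − V_th)² = (V_DD − V_GS)/R.
Let x = V_GS − 0.55. Then 52.6 x² + x − 2.35 = 0, giving x = 0.202 V (positive root), so V_GS = 0.752 V.
I_D = (V_DD − V_GS)/R = (2.9 − 0.752) / 21.7 = 0.099 mA.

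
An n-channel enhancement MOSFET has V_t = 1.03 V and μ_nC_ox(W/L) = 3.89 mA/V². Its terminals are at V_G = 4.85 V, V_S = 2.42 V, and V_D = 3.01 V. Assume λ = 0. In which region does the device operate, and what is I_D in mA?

Triode; I_D = 2.54 mA

V_GS = V_G − V_S = 4.85 − 2.42 = 2.43 V; V_DS = V_D − V_S = 3.01 − 2.42 = 0.59 V.
V_ov = V_GS − V_t = 2.43 − 1.03 = 1.4 V.
Since V_DS = 0.59 V < V_ov = 1.4 V, the device is in the triode region.
I_D = k_n [V_ov · V_DS − ½ V_DS²] = 3.89 × [1.4 × 0.59 − 0.5 × 0.59²] = 2.54 mA.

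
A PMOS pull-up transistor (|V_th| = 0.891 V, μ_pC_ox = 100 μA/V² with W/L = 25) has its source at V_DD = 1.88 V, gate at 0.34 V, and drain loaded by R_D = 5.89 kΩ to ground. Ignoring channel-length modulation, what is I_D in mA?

I_D = 0.284 mA

V_SG = V_DD − V_G = 1.88 − 0.34 = 1.54 V, so V_ov = 1.54 − 0.891 = 0.649 V.
k_p = μ_pC_ox · (W/L) = 2.5 mA/V².
Assume saturation: I_D = ½ k_p V_ov² = 0.5 × 2.5 × 0.649² = 0.527 mA, giving V_SD = V_DD − I_D R_D = 1.88 − 0.527 × 5.89 = -1.22 V.
But -1.22 V < V_ov = 0.649 V, so the device is actually in triode.
In triode I_D = k_p[V_ov V_SD − ½ V_SD²] and I_D = (V_DD − V_SD)/R_D. Equating: 7.36 V_SD² − 10.56 V_SD + 1.88 = 0, giving V_SD = 0.208 V (the root below V_ov).
I_D = (1.88 − 0.208) / 5.89 = 0.284 mA.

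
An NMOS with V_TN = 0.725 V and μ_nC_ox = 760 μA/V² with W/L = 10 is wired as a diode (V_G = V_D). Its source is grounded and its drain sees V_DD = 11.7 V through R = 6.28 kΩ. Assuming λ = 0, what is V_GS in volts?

V_GS = 1.38 V

With gate tied to drain, V_GS = V_DS ≥ V_GS − V_TN, so the device is in saturation.
k_n = μ_nC_ox · (W/L) = 7.6 mA/V².
KCL at the drain: ½ k_n (V_GS − V_TN)² = (V_DD − V_GS)/R.
Let x = V_GS − 0.725. Then 23.9 x² + x − 10.97 = 0, giving x = 0.658 V (positive root), so V_GS = 1.38 V.
I_D = (V_DD − V_GS)/R = (11.7 − 1.38) / 6.28 = 1.64 mA.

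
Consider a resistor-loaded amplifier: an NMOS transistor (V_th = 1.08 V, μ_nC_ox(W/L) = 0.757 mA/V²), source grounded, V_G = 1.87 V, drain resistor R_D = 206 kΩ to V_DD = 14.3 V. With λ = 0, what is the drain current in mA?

V_GS = V_G = 1.87 V, so V_ov = 1.87 − 1.08 = 0.79 V.
Assume saturation: I_D = ½ k_n V_ov² = 0.5 × 0.757 × 0.79² = 0.236 mA, giving V_DS = V_DD − I_D R_D = 14.3 − 0.236 × 206 = -34.4 V.
But -34.4 V < V_ov = 0.79 V, so the device is actually in triode.
In triode I_D = k_n[V_ov V_DS − ½ V_DS²] and I_D = (V_DD − V_DS)/R_D. Equating: 78 V_DS² − 124.2 V_DS + 14.3 = 0, giving V_DS = 0.125 V (the root below V_ov).
I_D = (14.3 − 0.125) / 206 = 0.0688 mA.

I_D = 0.0688 mA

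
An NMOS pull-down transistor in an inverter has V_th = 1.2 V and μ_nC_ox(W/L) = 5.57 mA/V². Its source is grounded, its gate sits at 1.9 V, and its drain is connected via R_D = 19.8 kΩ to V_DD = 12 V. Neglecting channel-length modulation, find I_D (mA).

V_GS = V_G = 1.9 V, so V_ov = 1.9 − 1.2 = 0.7 V.
Assume saturation: I_D = ½ k_n V_ov² = 0.5 × 5.57 × 0.7² = 1.36 mA, giving V_DS = V_DD − I_D R_D = 12 − 1.36 × 19.8 = -15 V.
But -15 V < V_ov = 0.7 V, so the device is actually in triode.
In triode I_D = k_n[V_ov V_DS − ½ V_DS²] and I_D = (V_DD − V_DS)/R_D. Equating: 55.1 V_DS² − 78.2 V_DS + 12 = 0, giving V_DS = 0.175 V (the root below V_ov).
I_D = (12 − 0.175) / 19.8 = 0.597 mA.

I_D = 0.597 mA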